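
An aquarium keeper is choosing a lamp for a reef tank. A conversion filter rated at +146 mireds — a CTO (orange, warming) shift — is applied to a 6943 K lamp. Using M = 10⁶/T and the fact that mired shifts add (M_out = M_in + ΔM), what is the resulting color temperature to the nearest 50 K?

M_in = 10⁶/6943 = 144.03 mireds.
M_out = 144.03 + (+146) = 290.03 mireds.
T_out = 10⁶/290.03 = 3447.9 K → 3450 K.

3450 K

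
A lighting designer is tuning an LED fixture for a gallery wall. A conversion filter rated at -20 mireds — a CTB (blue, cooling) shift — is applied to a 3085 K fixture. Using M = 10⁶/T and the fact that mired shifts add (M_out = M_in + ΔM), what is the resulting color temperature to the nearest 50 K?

M_in = 10⁶/3085 = 324.15 mireds.
M_out = 324.15 + (-20) = 304.15 mireds.
T_out = 10⁶/304.15 = 3287.9 K → 3300 K.

3300 K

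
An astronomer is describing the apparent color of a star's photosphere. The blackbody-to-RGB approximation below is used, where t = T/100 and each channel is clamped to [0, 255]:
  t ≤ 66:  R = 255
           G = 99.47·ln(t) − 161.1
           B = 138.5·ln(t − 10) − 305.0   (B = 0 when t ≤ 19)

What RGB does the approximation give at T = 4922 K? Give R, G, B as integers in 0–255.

R=255, G=226, B=203

t = 4922/100 = 49.22; the t ≤ 66 branch applies.
R = 255 by definition for t ≤ 66.
G = 99.47·ln 49.22 − 161.1 = 99.47·3.8963 − 161.1 = 226.465.
B = 138.5·ln(49.22 − 10) − 305.0 = 138.5·ln 39.22 − 305.0 = 138.5·3.6692 − 305.0 = 203.182.
Rounded: (255, 226, 203).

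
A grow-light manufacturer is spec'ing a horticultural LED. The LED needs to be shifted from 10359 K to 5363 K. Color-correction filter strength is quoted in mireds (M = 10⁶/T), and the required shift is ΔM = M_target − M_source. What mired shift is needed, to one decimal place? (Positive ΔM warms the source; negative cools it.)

+89.9 mireds

M_source = 10⁶/10359 = 96.534; M_target = 10⁶/5363 = 186.463.
ΔM = 186.463 − 96.534 = 89.928 → +89.9 mireds, a warming shift.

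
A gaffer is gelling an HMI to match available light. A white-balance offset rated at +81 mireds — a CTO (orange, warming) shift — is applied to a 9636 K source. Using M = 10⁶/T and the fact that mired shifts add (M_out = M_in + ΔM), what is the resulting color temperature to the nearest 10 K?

5410 K

M_in = 10⁶/9636 = 103.78 mireds.
M_out = 103.78 + (+81) = 184.78 mireds.
T_out = 10⁶/184.78 = 5411.9 K → 5410 K.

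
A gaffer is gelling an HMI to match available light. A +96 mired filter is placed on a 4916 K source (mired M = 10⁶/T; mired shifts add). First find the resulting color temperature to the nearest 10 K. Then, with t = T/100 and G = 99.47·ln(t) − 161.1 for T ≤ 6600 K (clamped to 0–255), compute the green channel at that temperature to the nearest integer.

188

M_in = 10⁶/4916 = 203.42; M_out = 203.42 + (+96) = 299.42.
T_out = 10⁶/299.42 = 3339.8 K → 3340 K; t = 33.4.
G = 99.47·ln 33.4 − 161.1 = 99.47·3.5086 − 161.1 = 187.896.
Rounded: 188.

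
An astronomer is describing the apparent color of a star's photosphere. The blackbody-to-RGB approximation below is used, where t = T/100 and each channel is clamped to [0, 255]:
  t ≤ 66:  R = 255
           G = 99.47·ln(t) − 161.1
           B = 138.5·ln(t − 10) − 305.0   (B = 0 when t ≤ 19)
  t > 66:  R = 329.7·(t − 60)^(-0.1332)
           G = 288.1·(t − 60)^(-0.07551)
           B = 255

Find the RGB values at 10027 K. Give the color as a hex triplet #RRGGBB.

#CADAFF

t = 10027/100 = 100.27; the t > 66 branch applies.
R = 329.7·(100.27 − 60)^(-0.1332) = 329.7·40.27^(-0.1332) = 329.7·0.61125 = 201.528.
G = 288.1·(100.27 − 60)^(-0.07551) = 288.1·40.27^(-0.07551) = 288.1·0.75650 = 217.947.
B = 255 by definition for t > 66.
Rounded: (202, 218, 255).
In hex: #CADAFF.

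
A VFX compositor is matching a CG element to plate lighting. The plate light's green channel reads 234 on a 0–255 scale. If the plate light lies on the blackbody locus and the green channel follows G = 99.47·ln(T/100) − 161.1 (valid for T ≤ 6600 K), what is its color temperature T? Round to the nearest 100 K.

5300 K

ln t = (234 + 161.1) / 99.47 = 3.9721.
t = e^3.9721 = 53.093.
T = 100·t = 5309 K → 5300 K to the nearest 100 K.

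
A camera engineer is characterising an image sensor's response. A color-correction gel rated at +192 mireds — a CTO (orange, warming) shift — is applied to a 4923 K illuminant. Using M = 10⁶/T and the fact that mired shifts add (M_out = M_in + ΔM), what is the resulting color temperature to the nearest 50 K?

2550 K

M_in = 10⁶/4923 = 203.13 mireds.
M_out = 203.13 + (+192) = 395.13 mireds.
T_out = 10⁶/395.13 = 2530.8 K → 2550 K.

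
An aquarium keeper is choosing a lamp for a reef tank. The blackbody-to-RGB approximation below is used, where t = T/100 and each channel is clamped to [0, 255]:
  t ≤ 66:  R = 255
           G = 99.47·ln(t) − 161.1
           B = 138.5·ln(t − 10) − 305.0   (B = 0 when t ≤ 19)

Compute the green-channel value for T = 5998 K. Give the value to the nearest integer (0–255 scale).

246

t = 5998/100 = 59.98; the t ≤ 66 branch applies.
G = 99.47·ln 59.98 − 161.1 = 99.47·4.0940 − 161.1 = 246.131.
Rounded: 246.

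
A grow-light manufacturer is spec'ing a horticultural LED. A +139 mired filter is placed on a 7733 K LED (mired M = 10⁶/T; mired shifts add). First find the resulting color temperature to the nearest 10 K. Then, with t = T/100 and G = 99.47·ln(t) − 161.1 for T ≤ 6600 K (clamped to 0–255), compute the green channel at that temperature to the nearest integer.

M_in = 10⁶/7733 = 129.32; M_out = 129.32 + (+139) = 268.32.
T_out = 10⁶/268.32 = 3726.9 K → 3730 K; t = 37.3.
G = 99.47·ln 37.3 − 161.1 = 99.47·3.6190 − 161.1 = 198.881.
Rounded: 199.

199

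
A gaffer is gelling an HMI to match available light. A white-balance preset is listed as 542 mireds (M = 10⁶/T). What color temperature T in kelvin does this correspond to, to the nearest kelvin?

T = 10⁶ / 542 = 1845.02 K → 1845 K.

1845 K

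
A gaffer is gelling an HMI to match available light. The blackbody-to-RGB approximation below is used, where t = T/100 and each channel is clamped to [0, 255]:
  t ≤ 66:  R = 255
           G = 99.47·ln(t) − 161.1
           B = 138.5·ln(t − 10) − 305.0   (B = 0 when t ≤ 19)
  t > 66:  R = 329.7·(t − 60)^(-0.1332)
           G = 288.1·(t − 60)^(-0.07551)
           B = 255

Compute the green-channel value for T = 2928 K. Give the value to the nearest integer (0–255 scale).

t = 2928/100 = 29.28; the t ≤ 66 branch applies.
G = 99.47·ln 29.28 − 161.1 = 99.47·3.3769 − 161.1 = 174.801.
Rounded: 175.

175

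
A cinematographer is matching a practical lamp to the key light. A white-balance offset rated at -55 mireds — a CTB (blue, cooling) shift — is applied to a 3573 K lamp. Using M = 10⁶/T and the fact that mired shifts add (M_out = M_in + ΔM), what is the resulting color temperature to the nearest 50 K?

M_in = 10⁶/3573 = 279.88 mireds.
M_out = 279.88 + (-55) = 224.88 mireds.
T_out = 10⁶/224.88 = 4446.9 K → 4450 K.

4450 K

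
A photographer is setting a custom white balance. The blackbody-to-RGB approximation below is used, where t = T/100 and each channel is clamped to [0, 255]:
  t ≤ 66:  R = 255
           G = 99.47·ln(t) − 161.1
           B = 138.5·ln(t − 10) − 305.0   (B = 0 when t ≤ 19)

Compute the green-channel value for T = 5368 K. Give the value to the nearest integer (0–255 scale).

t = 5368/100 = 53.68; the t ≤ 66 branch applies.
G = 99.47·ln 53.68 − 161.1 = 99.47·3.9830 − 161.1 = 235.093.
Rounded: 235.

235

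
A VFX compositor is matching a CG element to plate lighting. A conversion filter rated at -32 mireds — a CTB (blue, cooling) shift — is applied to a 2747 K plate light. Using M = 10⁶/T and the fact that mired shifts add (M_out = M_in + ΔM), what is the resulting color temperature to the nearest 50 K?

M_in = 10⁶/2747 = 364.03 mireds.
M_out = 364.03 + (-32) = 332.03 mireds.
T_out = 10⁶/332.03 = 3011.7 K → 3000 K.

3000 K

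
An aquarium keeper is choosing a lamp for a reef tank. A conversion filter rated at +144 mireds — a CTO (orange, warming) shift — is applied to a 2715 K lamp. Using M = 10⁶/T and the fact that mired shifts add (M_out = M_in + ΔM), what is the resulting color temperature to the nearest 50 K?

M_in = 10⁶/2715 = 368.32 mireds.
M_out = 368.32 + (+144) = 512.32 mireds.
T_out = 10⁶/512.32 = 1951.9 K → 1950 K.

1950 K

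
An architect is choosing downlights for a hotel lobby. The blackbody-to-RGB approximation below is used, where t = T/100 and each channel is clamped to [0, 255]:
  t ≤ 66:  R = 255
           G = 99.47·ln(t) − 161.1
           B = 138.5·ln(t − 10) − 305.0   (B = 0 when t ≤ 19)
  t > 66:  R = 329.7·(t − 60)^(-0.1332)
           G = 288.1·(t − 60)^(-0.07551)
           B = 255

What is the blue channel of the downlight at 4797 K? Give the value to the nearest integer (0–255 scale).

199

t = 4797/100 = 47.97; the t ≤ 66 branch applies.
B = 138.5·ln(47.97 − 10) − 305.0 = 138.5·ln 37.97 − 305.0 = 138.5·3.6368 − 305.0 = 198.696.
Rounded: 199.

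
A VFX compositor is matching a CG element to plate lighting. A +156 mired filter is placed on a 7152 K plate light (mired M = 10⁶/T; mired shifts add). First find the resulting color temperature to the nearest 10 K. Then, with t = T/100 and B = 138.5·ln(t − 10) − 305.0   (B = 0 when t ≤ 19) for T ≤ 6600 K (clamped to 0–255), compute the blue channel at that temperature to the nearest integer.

134

M_in = 10⁶/7152 = 139.82; M_out = 139.82 + (+156) = 295.82.
T_out = 10⁶/295.82 = 3380.4 K → 3380 K; t = 33.8.
B = 138.5·ln(33.8 − 10) − 305.0 = 138.5·ln 23.8 − 305.0 = 138.5·3.1697 − 305.0 = 134.001.
Rounded: 134.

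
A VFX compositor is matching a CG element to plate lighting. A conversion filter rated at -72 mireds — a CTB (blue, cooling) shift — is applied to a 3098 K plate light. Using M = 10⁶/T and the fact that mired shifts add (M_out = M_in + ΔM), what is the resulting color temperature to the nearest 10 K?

3990 K

M_in = 10⁶/3098 = 322.79 mireds.
M_out = 322.79 + (-72) = 250.79 mireds.
T_out = 10⁶/250.79 = 3987.4 K → 3990 K.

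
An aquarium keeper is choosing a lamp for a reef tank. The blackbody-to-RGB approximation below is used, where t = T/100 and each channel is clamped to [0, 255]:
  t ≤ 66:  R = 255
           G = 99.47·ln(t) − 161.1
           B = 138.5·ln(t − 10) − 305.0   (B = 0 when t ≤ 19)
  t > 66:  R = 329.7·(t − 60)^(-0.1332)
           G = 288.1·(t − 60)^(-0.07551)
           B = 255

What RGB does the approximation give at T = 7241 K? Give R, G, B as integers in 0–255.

t = 7241/100 = 72.41; the t > 66 branch applies.
R = 329.7·(72.41 − 60)^(-0.1332) = 329.7·12.41^(-0.1332) = 329.7·0.71501 = 235.737.
G = 288.1·(72.41 − 60)^(-0.07551) = 288.1·12.41^(-0.07551) = 288.1·0.82682 = 238.206.
B = 255 by definition for t > 66.
Rounded: (236, 238, 255).

R=236, G=238, B=255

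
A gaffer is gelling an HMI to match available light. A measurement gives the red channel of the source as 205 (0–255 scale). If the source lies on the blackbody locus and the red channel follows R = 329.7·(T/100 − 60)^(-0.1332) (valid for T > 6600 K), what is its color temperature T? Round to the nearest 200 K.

9600 K

(t − 60)^(-0.1332) = 205/329.7 = 0.62178.
t − 60 = 0.62178^(1/-0.1332) = 0.62178^(-7.508) = 35.423, so t = 95.423.
T = 100·t = 9542 K → 9600 K to the nearest 200 K.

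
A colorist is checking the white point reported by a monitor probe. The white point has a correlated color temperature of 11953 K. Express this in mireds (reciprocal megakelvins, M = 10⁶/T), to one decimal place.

M = 10⁶ / 11953 = 83.661 → 83.7 mireds.

83.7 mireds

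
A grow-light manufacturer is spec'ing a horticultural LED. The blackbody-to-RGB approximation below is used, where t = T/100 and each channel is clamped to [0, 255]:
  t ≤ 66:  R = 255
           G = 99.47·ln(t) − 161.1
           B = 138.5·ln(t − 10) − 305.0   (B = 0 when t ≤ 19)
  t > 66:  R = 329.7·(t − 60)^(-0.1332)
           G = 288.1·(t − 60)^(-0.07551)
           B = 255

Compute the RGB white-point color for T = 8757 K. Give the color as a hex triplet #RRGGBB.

#D4E0FF

t = 8757/100 = 87.57; the t > 66 branch applies.
R = 329.7·(87.57 − 60)^(-0.1332) = 329.7·27.57^(-0.1332) = 329.7·0.64289 = 211.959.
G = 288.1·(87.57 − 60)^(-0.07551) = 288.1·27.57^(-0.07551) = 288.1·0.77845 = 224.272.
B = 255 by definition for t > 66.
Rounded: (212, 224, 255).
In hex: #D4E0FF.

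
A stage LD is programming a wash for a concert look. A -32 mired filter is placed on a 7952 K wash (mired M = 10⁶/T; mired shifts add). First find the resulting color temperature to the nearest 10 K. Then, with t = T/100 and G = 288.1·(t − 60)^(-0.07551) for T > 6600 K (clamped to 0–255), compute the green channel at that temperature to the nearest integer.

M_in = 10⁶/7952 = 125.75; M_out = 125.75 + (-32) = 93.75.
T_out = 10⁶/93.75 = 10666.2 K → 10670 K; t = 106.7.
G = 288.1·(106.7 − 60)^(-0.07551) = 288.1·46.7^(-0.07551) = 288.1·0.74808 = 215.523.
Rounded: 216.

216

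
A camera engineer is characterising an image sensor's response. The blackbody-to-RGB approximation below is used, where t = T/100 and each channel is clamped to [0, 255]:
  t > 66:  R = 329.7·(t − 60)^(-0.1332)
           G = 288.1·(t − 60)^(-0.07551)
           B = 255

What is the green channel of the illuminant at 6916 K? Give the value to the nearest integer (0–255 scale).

244

t = 6916/100 = 69.16; the t > 66 branch applies.
G = 288.1·(69.16 − 60)^(-0.07551) = 288.1·9.16^(-0.07551) = 288.1·0.84599 = 243.731.
Rounded: 244.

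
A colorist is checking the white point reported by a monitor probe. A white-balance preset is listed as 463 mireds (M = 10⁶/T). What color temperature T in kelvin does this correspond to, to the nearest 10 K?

2160 K

T = 10⁶ / 463 = 2159.83 K → 2160 K.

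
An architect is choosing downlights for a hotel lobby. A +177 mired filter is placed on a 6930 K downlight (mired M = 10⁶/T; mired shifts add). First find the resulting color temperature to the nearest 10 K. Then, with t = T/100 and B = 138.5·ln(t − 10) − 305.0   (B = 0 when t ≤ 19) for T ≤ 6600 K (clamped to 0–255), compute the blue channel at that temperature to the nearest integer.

117

M_in = 10⁶/6930 = 144.30; M_out = 144.30 + (+177) = 321.30.
T_out = 10⁶/321.30 = 3112.4 K → 3110 K; t = 31.1.
B = 138.5·ln(31.1 − 10) − 305.0 = 138.5·ln 21.1 − 305.0 = 138.5·3.0493 − 305.0 = 117.324.
Rounded: 117.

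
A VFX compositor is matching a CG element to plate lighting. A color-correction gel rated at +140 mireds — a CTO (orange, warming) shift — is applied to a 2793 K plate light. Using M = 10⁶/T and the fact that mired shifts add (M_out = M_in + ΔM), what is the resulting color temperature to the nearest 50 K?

M_in = 10⁶/2793 = 358.04 mireds.
M_out = 358.04 + (+140) = 498.04 mireds.
T_out = 10⁶/498.04 = 2007.9 K → 2000 K.

2000 K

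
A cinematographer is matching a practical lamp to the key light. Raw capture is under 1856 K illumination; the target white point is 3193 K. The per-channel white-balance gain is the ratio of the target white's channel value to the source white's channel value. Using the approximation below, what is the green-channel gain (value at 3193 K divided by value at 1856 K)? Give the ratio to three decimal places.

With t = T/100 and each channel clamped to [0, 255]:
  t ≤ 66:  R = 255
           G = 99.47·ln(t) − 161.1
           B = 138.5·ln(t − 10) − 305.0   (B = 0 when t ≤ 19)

1.417

At 1856 K (t = 18.56):
  G = 99.47·ln 18.56 − 161.1 = 99.47·2.9210 − 161.1 = 129.453.
At 3193 K (t = 31.93):
  G = 99.47·ln 31.93 − 161.1 = 99.47·3.4635 − 161.1 = 183.419.
Gain = 183.419 / 129.453 = 1.4169 → 1.417.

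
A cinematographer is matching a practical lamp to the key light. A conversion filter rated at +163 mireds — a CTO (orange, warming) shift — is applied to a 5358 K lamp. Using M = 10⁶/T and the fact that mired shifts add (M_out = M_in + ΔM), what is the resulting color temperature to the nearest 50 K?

M_in = 10⁶/5358 = 186.64 mireds.
M_out = 186.64 + (+163) = 349.64 mireds.
T_out = 10⁶/349.64 = 2860.1 K → 2850 K.

2850 K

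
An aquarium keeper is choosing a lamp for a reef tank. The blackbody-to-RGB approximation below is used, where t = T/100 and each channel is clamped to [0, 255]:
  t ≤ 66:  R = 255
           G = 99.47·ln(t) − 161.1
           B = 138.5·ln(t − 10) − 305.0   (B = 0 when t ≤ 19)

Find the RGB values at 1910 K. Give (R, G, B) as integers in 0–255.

(255, 132, 1)

t = 1910/100 = 19.1; the t ≤ 66 branch applies.
R = 255 by definition for t ≤ 66.
G = 99.47·ln 19.1 − 161.1 = 99.47·2.9497 − 161.1 = 132.305.
B = 138.5·ln(19.1 − 10) − 305.0 = 138.5·ln 9.1 − 305.0 = 138.5·2.2083 − 305.0 = 0.846.
Rounded: (255, 132, 1).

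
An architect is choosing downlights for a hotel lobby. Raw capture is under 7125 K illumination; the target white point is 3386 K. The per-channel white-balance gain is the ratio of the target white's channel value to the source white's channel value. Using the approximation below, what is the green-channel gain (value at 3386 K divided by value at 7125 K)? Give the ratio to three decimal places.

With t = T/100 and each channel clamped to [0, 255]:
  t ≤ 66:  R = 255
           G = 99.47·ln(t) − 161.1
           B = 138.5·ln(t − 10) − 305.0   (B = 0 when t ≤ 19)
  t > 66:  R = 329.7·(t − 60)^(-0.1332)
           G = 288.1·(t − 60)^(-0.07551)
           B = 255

At 7125 K (t = 71.25):
  G = 288.1·(71.25 − 60)^(-0.07551) = 288.1·11.25^(-0.07551) = 288.1·0.83297 = 239.978.
At 3386 K (t = 33.86):
  G = 99.47·ln 33.86 − 161.1 = 99.47·3.5222 − 161.1 = 189.257.
Gain = 189.257 / 239.978 = 0.7886 → 0.789.

0.789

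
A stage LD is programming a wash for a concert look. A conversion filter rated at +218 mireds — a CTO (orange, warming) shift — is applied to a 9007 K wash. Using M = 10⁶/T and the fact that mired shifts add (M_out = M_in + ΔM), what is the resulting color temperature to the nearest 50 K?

3050 K

M_in = 10⁶/9007 = 111.02 mireds.
M_out = 111.02 + (+218) = 329.02 mireds.
T_out = 10⁶/329.02 = 3039.3 K → 3050 K.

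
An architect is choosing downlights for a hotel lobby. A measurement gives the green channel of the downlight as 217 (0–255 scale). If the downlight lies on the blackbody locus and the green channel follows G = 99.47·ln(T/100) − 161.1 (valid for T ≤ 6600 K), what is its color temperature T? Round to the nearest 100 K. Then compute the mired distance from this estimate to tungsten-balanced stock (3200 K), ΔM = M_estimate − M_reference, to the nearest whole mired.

ln t = (217 + 161.1) / 99.47 = 3.8011.
t = e^3.8011 = 44.752.
T = 100·t = 4475 K → 4500 K to the nearest 100 K.
M_estimate = 10⁶/4500 = 222.22; M_reference = 10⁶/3200 = 312.50.
ΔM = 222.22 − 312.50 = -90.28 → -90 mireds.

-90 mireds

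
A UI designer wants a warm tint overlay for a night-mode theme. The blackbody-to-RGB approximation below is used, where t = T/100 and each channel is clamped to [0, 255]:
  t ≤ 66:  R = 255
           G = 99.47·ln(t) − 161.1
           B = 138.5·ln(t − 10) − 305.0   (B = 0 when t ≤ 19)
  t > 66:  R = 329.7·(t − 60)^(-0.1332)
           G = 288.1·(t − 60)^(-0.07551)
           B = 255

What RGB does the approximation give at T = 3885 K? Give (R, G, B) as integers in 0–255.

(255, 203, 161)

t = 3885/100 = 38.85; the t ≤ 66 branch applies.
R = 255 by definition for t ≤ 66.
G = 99.47·ln 38.85 − 161.1 = 99.47·3.6597 − 161.1 = 202.931.
B = 138.5·ln(38.85 − 10) − 305.0 = 138.5·ln 28.85 − 305.0 = 138.5·3.3621 − 305.0 = 160.652.
Rounded: (255, 203, 161).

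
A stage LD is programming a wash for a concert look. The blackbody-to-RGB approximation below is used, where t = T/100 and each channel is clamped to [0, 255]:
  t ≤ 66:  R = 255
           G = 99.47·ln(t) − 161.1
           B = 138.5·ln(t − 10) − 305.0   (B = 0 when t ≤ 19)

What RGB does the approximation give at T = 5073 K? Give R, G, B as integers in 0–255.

R=255, G=229, B=208

t = 5073/100 = 50.73; the t ≤ 66 branch applies.
R = 255 by definition for t ≤ 66.
G = 99.47·ln 50.73 − 161.1 = 99.47·3.9265 − 161.1 = 229.471.
B = 138.5·ln(50.73 − 10) − 305.0 = 138.5·ln 40.73 − 305.0 = 138.5·3.7070 − 305.0 = 208.415.
Rounded: (255, 229, 208).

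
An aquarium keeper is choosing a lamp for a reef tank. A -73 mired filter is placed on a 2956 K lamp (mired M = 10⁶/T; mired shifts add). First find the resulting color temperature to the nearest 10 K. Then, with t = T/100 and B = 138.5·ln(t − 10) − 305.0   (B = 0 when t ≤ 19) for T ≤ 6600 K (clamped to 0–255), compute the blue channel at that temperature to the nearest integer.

155

M_in = 10⁶/2956 = 338.29; M_out = 338.29 + (-73) = 265.29.
T_out = 10⁶/265.29 = 3769.4 K → 3770 K; t = 37.7.
B = 138.5·ln(37.7 − 10) − 305.0 = 138.5·ln 27.7 − 305.0 = 138.5·3.3214 − 305.0 = 155.018.
Rounded: 155.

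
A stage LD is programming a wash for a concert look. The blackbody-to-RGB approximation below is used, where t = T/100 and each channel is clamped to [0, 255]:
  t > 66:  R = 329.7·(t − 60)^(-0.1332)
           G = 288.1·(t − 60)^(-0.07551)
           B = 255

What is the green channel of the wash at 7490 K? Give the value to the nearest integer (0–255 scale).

235

t = 7490/100 = 74.9; the t > 66 branch applies.
G = 288.1·(74.9 − 60)^(-0.07551) = 288.1·14.9^(-0.07551) = 288.1·0.81548 = 234.939.
Rounded: 235.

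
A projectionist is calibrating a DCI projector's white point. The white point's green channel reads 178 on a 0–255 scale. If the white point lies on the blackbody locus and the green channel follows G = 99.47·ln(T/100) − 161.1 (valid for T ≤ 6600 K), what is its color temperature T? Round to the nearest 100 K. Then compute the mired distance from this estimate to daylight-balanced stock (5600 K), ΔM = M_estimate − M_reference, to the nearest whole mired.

ln t = (178 + 161.1) / 99.47 = 3.4091.
t = e^3.4091 = 30.237.
T = 100·t = 3024 K → 3000 K to the nearest 100 K.
M_estimate = 10⁶/3000 = 333.33; M_reference = 10⁶/5600 = 178.57.
ΔM = 333.33 − 178.57 = 154.76 → +155 mireds.

+155 mireds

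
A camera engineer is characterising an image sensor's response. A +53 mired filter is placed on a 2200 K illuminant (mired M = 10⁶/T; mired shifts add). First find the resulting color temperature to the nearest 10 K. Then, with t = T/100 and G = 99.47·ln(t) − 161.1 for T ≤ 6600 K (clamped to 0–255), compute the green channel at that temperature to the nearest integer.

135

M_in = 10⁶/2200 = 454.55; M_out = 454.55 + (+53) = 507.55.
T_out = 10⁶/507.55 = 1970.3 K → 1970 K; t = 19.7.
G = 99.47·ln 19.7 − 161.1 = 99.47·2.9806 − 161.1 = 135.382.
Rounded: 135.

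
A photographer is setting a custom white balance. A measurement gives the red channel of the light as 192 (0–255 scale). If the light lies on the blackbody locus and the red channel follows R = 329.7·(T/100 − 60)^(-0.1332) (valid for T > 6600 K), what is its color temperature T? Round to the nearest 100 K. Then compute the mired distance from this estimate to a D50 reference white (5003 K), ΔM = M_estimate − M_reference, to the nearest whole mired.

(t − 60)^(-0.1332) = 192/329.7 = 0.58235.
t − 60 = 0.58235^(1/-0.1332) = 0.58235^(-7.508) = 57.929, so t = 117.929.
T = 100·t = 11793 K → 11800 K to the nearest 100 K.
M_estimate = 10⁶/11800 = 84.75; M_reference = 10⁶/5003 = 199.88.
ΔM = 84.75 − 199.88 = -115.13 → -115 mireds.

-115 mireds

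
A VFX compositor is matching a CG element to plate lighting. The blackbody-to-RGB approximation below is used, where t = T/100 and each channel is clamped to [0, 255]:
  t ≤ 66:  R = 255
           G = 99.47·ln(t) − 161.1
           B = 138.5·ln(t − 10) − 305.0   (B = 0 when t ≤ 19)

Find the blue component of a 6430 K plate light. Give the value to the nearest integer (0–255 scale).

t = 6430/100 = 64.3; the t ≤ 66 branch applies.
B = 138.5·ln(64.3 − 10) − 305.0 = 138.5·ln 54.3 − 305.0 = 138.5·3.9945 − 305.0 = 248.242.
Rounded: 248.

248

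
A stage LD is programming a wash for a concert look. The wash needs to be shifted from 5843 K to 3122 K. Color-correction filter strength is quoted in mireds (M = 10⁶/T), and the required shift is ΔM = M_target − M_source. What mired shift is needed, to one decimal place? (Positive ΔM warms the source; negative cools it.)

+149.2 mireds

M_source = 10⁶/5843 = 171.145; M_target = 10⁶/3122 = 320.307.
ΔM = 320.307 − 171.145 = 149.163 → +149.2 mireds, a warming shift.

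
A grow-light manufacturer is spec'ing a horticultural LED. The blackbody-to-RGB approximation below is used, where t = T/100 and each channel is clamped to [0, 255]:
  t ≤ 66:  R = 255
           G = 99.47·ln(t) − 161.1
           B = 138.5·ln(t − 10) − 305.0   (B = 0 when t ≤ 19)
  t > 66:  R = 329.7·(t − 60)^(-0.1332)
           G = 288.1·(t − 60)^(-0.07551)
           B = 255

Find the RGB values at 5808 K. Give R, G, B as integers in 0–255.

R=255, G=243, B=231

t = 5808/100 = 58.08; the t ≤ 66 branch applies.
R = 255 by definition for t ≤ 66.
G = 99.47·ln 58.08 − 161.1 = 99.47·4.0618 − 161.1 = 242.929.
B = 138.5·ln(58.08 − 10) − 305.0 = 138.5·ln 48.08 − 305.0 = 138.5·3.8729 − 305.0 = 231.392.
Rounded: (255, 243, 231).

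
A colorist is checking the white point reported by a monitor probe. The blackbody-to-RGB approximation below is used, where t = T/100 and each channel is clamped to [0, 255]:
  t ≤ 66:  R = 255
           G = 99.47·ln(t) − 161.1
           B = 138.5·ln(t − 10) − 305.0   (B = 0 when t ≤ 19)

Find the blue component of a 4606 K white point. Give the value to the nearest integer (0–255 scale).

t = 4606/100 = 46.06; the t ≤ 66 branch applies.
B = 138.5·ln(46.06 − 10) − 305.0 = 138.5·ln 36.06 − 305.0 = 138.5·3.5852 − 305.0 = 191.548.
Rounded: 192.

192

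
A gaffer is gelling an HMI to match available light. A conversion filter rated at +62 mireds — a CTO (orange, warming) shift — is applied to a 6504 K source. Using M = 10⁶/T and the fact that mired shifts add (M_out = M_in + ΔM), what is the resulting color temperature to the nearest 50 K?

4650 K

M_in = 10⁶/6504 = 153.75 mireds.
M_out = 153.75 + (+62) = 215.75 mireds.
T_out = 10⁶/215.75 = 4635.0 K → 4650 K.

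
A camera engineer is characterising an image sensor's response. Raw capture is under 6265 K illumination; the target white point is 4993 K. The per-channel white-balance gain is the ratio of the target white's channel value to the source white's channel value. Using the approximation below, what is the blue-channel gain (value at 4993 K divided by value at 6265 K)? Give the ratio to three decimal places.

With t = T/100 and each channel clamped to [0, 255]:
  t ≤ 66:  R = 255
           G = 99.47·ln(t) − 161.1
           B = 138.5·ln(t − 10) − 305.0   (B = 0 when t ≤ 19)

0.843

At 6265 K (t = 62.65):
  B = 138.5·ln(62.65 − 10) − 305.0 = 138.5·ln 52.65 − 305.0 = 138.5·3.9637 − 305.0 = 243.968.
At 4993 K (t = 49.93):
  B = 138.5·ln(49.93 − 10) − 305.0 = 138.5·ln 39.93 − 305.0 = 138.5·3.6871 − 305.0 = 205.667.
Gain = 205.667 / 243.968 = 0.8430 → 0.843.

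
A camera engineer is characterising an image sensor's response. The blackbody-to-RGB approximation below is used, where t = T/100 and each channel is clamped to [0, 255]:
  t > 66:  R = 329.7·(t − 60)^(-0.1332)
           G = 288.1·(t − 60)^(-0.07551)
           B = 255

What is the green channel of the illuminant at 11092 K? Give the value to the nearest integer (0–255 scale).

t = 11092/100 = 110.92; the t > 66 branch applies.
G = 288.1·(110.92 − 60)^(-0.07551) = 288.1·50.92^(-0.07551) = 288.1·0.74321 = 214.119.
Rounded: 214.

214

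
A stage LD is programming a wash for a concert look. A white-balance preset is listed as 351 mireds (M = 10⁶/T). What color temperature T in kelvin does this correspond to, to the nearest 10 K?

2850 K

T = 10⁶ / 351 = 2849.00 K → 2850 K.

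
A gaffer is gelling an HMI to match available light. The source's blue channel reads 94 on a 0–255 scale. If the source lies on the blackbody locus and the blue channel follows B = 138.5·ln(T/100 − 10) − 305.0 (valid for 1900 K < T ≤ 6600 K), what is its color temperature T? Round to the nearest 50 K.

2800 K

ln(t − 10) = (94 + 305.0) / 138.5 = 2.8809.
t − 10 = e^2.8809 = 17.830, so t = 27.830.
T = 100·t = 2783 K → 2800 K to the nearest 50 K.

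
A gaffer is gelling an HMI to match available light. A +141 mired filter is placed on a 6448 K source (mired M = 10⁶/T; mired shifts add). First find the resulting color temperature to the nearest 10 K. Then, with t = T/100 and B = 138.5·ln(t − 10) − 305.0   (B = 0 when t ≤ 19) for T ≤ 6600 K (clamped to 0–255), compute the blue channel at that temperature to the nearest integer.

134

M_in = 10⁶/6448 = 155.09; M_out = 155.09 + (+141) = 296.09.
T_out = 10⁶/296.09 = 3377.4 K → 3380 K; t = 33.8.
B = 138.5·ln(33.8 − 10) − 305.0 = 138.5·ln 23.8 − 305.0 = 138.5·3.1697 − 305.0 = 134.001.
Rounded: 134.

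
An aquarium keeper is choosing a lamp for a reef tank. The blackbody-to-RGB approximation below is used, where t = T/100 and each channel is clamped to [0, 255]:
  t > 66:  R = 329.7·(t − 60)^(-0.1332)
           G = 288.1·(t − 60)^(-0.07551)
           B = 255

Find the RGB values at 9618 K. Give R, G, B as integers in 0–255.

t = 9618/100 = 96.18; the t > 66 branch applies.
R = 329.7·(96.18 − 60)^(-0.1332) = 329.7·36.18^(-0.1332) = 329.7·0.62003 = 204.424.
G = 288.1·(96.18 − 60)^(-0.07551) = 288.1·36.18^(-0.07551) = 288.1·0.76264 = 219.717.
B = 255 by definition for t > 66.
Rounded: (204, 220, 255).

R=204, G=220, B=255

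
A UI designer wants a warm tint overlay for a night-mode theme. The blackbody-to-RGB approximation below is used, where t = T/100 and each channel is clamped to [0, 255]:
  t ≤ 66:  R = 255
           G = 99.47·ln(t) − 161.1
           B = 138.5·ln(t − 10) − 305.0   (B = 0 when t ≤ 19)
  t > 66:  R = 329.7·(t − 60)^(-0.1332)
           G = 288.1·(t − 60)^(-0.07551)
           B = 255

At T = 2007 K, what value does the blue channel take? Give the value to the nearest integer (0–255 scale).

t = 2007/100 = 20.07; the t ≤ 66 branch applies.
B = 138.5·ln(20.07 − 10) − 305.0 = 138.5·ln 10.07 − 305.0 = 138.5·2.3096 − 305.0 = 14.874.
Rounded: 15.

15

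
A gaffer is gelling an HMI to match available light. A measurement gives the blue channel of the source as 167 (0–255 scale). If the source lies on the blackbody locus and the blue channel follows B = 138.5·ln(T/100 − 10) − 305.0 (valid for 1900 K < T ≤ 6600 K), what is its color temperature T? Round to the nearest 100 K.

ln(t − 10) = (167 + 305.0) / 138.5 = 3.4079.
t − 10 = e^3.4079 = 30.203, so t = 40.203.
T = 100·t = 4020 K → 4000 K to the nearest 100 K.

4000 K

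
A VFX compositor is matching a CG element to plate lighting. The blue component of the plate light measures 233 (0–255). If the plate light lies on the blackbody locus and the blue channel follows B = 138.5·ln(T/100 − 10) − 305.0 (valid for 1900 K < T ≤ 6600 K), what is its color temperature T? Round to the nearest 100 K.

ln(t − 10) = (233 + 305.0) / 138.5 = 3.8845.
t − 10 = e^3.8845 = 48.641, so t = 58.641.
T = 100·t = 5864 K → 5900 K to the nearest 100 K.

5900 K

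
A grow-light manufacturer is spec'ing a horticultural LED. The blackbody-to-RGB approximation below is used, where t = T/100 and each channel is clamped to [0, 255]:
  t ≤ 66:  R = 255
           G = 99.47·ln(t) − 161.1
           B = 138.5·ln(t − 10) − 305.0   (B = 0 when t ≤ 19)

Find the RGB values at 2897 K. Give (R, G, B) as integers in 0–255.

t = 2897/100 = 28.97; the t ≤ 66 branch applies.
R = 255 by definition for t ≤ 66.
G = 99.47·ln 28.97 − 161.1 = 99.47·3.3663 − 161.1 = 173.742.
B = 138.5·ln(28.97 − 10) − 305.0 = 138.5·ln 18.97 − 305.0 = 138.5·2.9429 − 305.0 = 102.586.
Rounded: (255, 174, 103).

(255, 174, 103)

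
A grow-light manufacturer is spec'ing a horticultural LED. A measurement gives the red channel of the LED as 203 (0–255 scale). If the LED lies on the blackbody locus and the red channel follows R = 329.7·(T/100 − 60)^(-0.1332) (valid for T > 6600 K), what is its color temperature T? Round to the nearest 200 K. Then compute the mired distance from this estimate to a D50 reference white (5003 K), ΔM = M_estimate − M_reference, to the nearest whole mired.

(t − 60)^(-0.1332) = 203/329.7 = 0.61571.
t − 60 = 0.61571^(1/-0.1332) = 0.61571^(-7.508) = 38.129, so t = 98.129.
T = 100·t = 9813 K → 9800 K to the nearest 200 K.
M_estimate = 10⁶/9800 = 102.04; M_reference = 10⁶/5003 = 199.88.
ΔM = 102.04 − 199.88 = -97.84 → -98 mireds.

-98 mireds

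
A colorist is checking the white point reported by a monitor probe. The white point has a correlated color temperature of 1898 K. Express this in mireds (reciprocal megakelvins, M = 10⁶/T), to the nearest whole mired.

M = 10⁶ / 1898 = 526.870 → 527 mireds.

527 mireds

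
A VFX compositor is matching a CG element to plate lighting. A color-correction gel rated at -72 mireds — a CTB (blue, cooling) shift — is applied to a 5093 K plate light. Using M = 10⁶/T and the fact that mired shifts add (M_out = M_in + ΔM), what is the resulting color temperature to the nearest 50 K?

8050 K

M_in = 10⁶/5093 = 196.35 mireds.
M_out = 196.35 + (-72) = 124.35 mireds.
T_out = 10⁶/124.35 = 8042.0 K → 8050 K.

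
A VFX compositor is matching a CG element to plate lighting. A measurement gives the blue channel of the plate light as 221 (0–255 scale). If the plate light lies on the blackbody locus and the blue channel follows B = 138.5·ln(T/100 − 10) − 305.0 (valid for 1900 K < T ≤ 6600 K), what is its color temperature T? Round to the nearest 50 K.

5450 K

ln(t − 10) = (221 + 305.0) / 138.5 = 3.7978.
t − 10 = e^3.7978 = 44.604, so t = 54.604.
T = 100·t = 5460 K → 5450 K to the nearest 50 K.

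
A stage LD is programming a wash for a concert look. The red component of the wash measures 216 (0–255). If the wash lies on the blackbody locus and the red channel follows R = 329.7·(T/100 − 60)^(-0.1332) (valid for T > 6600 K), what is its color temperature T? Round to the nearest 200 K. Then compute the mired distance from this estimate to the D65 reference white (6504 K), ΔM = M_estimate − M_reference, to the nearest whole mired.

-35 mireds

(t − 60)^(-0.1332) = 216/329.7 = 0.65514.
t − 60 = 0.65514^(1/-0.1332) = 0.65514^(-7.508) = 23.926, so t = 83.926.
T = 100·t = 8393 K → 8400 K to the nearest 200 K.
M_estimate = 10⁶/8400 = 119.05; M_reference = 10⁶/6504 = 153.75.
ΔM = 119.05 − 153.75 = -34.70 → -35 mireds.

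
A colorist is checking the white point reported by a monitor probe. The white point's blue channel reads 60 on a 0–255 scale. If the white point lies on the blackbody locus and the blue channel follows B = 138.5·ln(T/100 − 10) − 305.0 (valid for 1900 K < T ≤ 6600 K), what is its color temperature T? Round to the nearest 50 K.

ln(t − 10) = (60 + 305.0) / 138.5 = 2.6354.
t − 10 = e^2.6354 = 13.949, so t = 23.949.
T = 100·t = 2395 K → 2400 K to the nearest 50 K.

2400 K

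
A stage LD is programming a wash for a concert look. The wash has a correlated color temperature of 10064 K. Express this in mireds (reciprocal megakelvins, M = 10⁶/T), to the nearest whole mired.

M = 10⁶ / 10064 = 99.364 → 99 mireds.

99 mireds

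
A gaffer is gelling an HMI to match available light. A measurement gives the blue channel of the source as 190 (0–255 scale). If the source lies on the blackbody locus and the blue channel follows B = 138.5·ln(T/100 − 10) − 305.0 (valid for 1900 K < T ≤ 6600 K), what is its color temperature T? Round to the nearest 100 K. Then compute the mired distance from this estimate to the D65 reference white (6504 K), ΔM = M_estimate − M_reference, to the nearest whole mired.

+64 mireds

ln(t − 10) = (190 + 305.0) / 138.5 = 3.5740.
t − 10 = e^3.5740 = 35.659, so t = 45.659.
T = 100·t = 4566 K → 4600 K to the nearest 100 K.
M_estimate = 10⁶/4600 = 217.39; M_reference = 10⁶/6504 = 153.75.
ΔM = 217.39 − 153.75 = 63.64 → +64 mireds.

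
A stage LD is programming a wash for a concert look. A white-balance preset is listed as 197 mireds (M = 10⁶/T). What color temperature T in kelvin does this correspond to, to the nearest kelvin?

T = 10⁶ / 197 = 5076.14 K → 5076 K.

5076 K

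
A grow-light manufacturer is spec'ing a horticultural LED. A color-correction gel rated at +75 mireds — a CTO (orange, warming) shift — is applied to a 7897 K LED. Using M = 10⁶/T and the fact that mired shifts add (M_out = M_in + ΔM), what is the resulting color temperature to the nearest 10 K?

4960 K

M_in = 10⁶/7897 = 126.63 mireds.
M_out = 126.63 + (+75) = 201.63 mireds.
T_out = 10⁶/201.63 = 4959.6 K → 4960 K.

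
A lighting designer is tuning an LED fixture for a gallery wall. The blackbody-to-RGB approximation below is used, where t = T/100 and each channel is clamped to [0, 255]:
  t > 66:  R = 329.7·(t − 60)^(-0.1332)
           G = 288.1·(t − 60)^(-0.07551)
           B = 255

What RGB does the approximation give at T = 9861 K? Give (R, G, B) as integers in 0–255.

t = 9861/100 = 98.61; the t > 66 branch applies.
R = 329.7·(98.61 − 60)^(-0.1332) = 329.7·38.61^(-0.1332) = 329.7·0.61468 = 202.661.
G = 288.1·(98.61 − 60)^(-0.07551) = 288.1·38.61^(-0.07551) = 288.1·0.75891 = 218.641.
B = 255 by definition for t > 66.
Rounded: (203, 219, 255).

(203, 219, 255)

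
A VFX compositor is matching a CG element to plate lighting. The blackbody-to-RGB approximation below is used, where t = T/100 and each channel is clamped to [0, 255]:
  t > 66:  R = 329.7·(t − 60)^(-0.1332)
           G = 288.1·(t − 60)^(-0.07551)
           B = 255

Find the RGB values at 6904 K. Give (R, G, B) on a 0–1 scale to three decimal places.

(0.964, 0.957, 1.000)

t = 6904/100 = 69.04; the t > 66 branch applies.
R = 329.7·(69.04 − 60)^(-0.1332) = 329.7·9.04^(-0.1332) = 329.7·0.74583 = 245.899.
G = 288.1·(69.04 − 60)^(-0.07551) = 288.1·9.04^(-0.07551) = 288.1·0.84684 = 243.974.
B = 255 by definition for t > 66.
Dividing each by 255: (0.9643, 0.9568, 1.0000) → (0.964, 0.957, 1.000).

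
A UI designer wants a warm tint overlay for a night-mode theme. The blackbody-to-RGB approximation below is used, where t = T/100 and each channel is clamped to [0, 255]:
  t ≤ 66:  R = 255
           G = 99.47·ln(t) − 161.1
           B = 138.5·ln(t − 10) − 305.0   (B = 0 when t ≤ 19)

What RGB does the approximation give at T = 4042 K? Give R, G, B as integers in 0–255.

R=255, G=207, B=168

t = 4042/100 = 40.42; the t ≤ 66 branch applies.
R = 255 by definition for t ≤ 66.
G = 99.47·ln 40.42 − 161.1 = 99.47·3.6993 − 161.1 = 206.872.
B = 138.5·ln(40.42 − 10) − 305.0 = 138.5·ln 30.42 − 305.0 = 138.5·3.4151 − 305.0 = 167.991.
Rounded: (255, 207, 168).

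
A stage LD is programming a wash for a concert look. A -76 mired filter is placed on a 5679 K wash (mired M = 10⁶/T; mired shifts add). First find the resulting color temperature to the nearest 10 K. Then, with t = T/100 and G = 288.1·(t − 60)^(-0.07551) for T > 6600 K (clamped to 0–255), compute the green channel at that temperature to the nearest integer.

218

M_in = 10⁶/5679 = 176.09; M_out = 176.09 + (-76) = 100.09.
T_out = 10⁶/100.09 = 9991.3 K → 9990 K; t = 99.9.
G = 288.1·(99.9 − 60)^(-0.07551) = 288.1·39.9^(-0.07551) = 288.1·0.75703 = 218.099.
Rounded: 218.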